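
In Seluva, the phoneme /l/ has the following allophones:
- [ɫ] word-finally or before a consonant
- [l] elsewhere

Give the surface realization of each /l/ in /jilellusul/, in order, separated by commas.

Occurrence 1 (position 3): no conditioning environment matches → elsewhere allophone [l].
Occurrence 2 (position 5): word-finally or before a consonant → [ɫ].
Occurrence 3 (position 6): no conditioning environment matches → elsewhere allophone [l].
Occurrence 4 (position 10): word-finally or before a consonant → [ɫ].

[l], [ɫ], [l], [ɫ]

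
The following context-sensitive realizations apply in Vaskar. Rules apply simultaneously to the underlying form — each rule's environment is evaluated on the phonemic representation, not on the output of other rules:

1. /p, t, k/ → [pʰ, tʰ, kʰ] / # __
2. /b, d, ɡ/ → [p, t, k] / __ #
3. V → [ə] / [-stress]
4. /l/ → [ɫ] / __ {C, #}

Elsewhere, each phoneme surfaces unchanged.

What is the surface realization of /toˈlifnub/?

/t/ (word-initial) occurs word-initially → [tʰ] by rule 1.
/o/ (between /t/ and /l/): in an unstressed syllable, so rule 3 applies → [ə].
/l/ (between /o/ and /i/) fails the environment for rule 4, so it stays [l].
/i/ (between /l/ and /f/) is in the target of rule 3 but the environment (in an unstressed syllable) is not met → [i].
/f/ — not in any rule's target class → [f].
/n/ (between /f/ and /u/): no rule targets it → [n].
/u/ meets the environment for rule 3 (in an unstressed syllable) → [ə].
/b/ meets the environment for rule 2 (word-finally) → [p].

[tʰəˈlifnəp]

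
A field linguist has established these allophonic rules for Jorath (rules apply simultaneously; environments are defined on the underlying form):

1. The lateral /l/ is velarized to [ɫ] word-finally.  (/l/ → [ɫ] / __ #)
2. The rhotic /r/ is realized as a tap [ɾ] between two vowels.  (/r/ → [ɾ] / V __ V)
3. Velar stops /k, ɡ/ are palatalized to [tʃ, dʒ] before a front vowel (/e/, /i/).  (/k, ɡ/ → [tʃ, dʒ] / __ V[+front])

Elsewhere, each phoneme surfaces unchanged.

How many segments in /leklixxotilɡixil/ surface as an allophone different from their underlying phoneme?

2

Segments that undergo a rule: /ɡ/ → [dʒ] (rule 3); /l/ → [ɫ] (rule 1).
All other segments surface unchanged.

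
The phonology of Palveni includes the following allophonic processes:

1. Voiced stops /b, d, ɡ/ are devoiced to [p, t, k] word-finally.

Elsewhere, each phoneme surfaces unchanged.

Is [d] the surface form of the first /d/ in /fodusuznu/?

Yes

/d/ — between /o/ and /u/; rule 1 does not apply here → [d].
The actual realization is [d], which matches [d].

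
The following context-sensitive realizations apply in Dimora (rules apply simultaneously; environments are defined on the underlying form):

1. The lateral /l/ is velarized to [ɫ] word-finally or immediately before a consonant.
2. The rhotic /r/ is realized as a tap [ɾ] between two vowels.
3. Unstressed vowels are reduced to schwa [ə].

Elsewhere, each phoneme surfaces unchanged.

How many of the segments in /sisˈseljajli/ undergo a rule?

4

Segments that undergo a rule: /i/ → [ə] (rule 3); /l/ → [ɫ] (rule 1); /a/ → [ə] (rule 3); /i/ → [ə] (rule 3).
All other segments surface unchanged.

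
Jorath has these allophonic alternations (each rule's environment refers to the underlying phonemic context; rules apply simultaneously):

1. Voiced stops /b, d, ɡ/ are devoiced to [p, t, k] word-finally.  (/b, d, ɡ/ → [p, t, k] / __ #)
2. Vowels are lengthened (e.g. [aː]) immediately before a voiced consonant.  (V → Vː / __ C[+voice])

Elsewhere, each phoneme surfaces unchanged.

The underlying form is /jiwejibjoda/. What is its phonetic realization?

[jiːweːjiːbjoːda]

/j/ stays [j].
Rule 2 applies to /i/ (between /j/ and /w/: before a voiced consonant) → [iː].
/w/ (between /i/ and /e/): no rule targets it → [w].
/e/ meets the environment for rule 2 (before a voiced consonant) → [eː].
/j/ — not in any rule's target class → [j].
/i/ meets the environment for rule 2 (before a voiced consonant) → [iː].
/b/ (between /i/ and /j/) is in the target of rule 1 but the environment (word-finally) is not met → [b].
/j/ — not in any rule's target class → [j].
Rule 2 applies to /o/ (between /j/ and /d/: before a voiced consonant) → [oː].
/d/ (between /o/ and /a/) is in the target of rule 1 but the environment (word-finally) is not met → [d].
/a/ — word-final; rule 2 does not apply here → [a].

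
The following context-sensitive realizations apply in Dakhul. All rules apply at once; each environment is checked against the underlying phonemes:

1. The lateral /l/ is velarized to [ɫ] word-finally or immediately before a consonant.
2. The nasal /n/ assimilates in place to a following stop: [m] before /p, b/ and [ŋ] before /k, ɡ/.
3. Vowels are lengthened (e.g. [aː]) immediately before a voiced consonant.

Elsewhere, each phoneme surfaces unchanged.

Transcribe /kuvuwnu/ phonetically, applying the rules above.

/k/ (word-initial) is unaffected → [k].
Rule 3 applies to /u/ (between /k/ and /v/: before a voiced consonant) → [uː].
/v/ — not in any rule's target class → [v].
/u/ — between /v/ and /w/, before a voiced consonant — surfaces as [uː] (rule 3).
/w/ (between /u/ and /n/): no rule targets it → [w].
/n/ (between /w/ and /u/) is in the target of rule 2 but the environment (before a labial or velar stop) is not met → [n].
/u/ (word-final) fails the environment for rule 3, so it stays [u].

[kuːvuːwnu]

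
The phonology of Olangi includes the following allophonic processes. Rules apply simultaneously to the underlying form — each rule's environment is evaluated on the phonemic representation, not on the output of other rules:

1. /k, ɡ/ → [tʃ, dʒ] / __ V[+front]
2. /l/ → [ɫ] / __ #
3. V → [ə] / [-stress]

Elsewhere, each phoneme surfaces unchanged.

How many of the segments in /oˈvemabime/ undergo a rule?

4

Segments that undergo a rule: /o/ → [ə] (rule 3); /a/ → [ə] (rule 3); /i/ → [ə] (rule 3); /e/ → [ə] (rule 3).
All other segments surface unchanged.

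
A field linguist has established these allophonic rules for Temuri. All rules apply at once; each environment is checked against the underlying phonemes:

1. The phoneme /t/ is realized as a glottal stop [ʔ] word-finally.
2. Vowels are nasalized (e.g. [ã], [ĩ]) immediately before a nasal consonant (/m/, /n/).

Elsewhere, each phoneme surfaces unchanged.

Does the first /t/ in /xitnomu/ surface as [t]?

Yes

/t/ (between /i/ and /n/) fails the environment for rule 1, so it stays [t].
The actual realization is [t], which matches [t].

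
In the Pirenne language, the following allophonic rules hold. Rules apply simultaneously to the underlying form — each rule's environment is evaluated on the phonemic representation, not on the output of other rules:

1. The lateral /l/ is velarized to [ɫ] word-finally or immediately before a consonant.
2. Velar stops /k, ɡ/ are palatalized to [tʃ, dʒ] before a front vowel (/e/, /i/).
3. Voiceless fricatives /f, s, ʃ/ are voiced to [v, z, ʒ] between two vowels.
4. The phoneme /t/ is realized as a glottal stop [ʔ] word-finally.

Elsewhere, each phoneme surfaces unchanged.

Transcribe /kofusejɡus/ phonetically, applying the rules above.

[kovuzejɡus]

/k/ (word-initial): rule 2 targets it, but not before a front vowel → unchanged [k].
/f/ (between /o/ and /u/): between two vowels, so rule 3 applies → [v].
/s/ (between /u/ and /e/): between two vowels, so rule 3 applies → [z].
/ɡ/ — between /j/ and /u/; rule 2 does not apply here → [ɡ].
/s/ (word-final) fails the environment for rule 3, so it stays [s].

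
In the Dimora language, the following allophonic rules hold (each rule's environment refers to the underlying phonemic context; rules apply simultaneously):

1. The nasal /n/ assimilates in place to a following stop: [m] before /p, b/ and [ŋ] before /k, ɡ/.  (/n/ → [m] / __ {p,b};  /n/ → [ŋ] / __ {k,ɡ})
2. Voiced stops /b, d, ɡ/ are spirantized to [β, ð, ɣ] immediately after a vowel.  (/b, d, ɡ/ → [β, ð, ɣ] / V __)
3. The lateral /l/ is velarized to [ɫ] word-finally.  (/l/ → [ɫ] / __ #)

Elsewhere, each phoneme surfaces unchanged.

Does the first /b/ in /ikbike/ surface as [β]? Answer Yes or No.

/b/ — between /k/ and /i/; rule 2 does not apply here → [b].
The actual realization is [b], not [β].

No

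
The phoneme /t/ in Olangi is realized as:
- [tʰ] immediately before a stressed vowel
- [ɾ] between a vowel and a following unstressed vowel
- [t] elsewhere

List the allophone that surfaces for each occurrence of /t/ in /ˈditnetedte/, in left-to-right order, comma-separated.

[t], [ɾ], [t]

Occurrence 1 (position 3): no conditioning environment matches → elsewhere allophone [t].
Occurrence 2 (position 6): between a vowel and a following unstressed vowel → [ɾ].
Occurrence 3 (position 9): no conditioning environment matches → elsewhere allophone [t].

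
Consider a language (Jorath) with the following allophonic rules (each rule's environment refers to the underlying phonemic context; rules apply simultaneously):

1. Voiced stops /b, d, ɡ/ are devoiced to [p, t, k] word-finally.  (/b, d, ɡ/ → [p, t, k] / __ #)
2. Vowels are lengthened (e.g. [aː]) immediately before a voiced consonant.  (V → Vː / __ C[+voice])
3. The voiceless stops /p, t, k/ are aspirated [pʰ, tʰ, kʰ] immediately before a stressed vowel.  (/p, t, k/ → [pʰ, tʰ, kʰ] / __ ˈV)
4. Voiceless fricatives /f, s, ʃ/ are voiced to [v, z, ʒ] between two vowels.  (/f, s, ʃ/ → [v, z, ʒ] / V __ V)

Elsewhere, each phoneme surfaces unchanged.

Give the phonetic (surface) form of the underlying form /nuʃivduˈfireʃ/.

[nuʒiːvduˈviːreʃ]

/n/ — not in any rule's target class → [n].
/u/ (between /n/ and /ʃ/): rule 2 targets it, but not before a voiced consonant → unchanged [u].
/ʃ/ — between /u/ and /i/, between two vowels — surfaces as [ʒ] (rule 4).
/i/ — between /ʃ/ and /v/, before a voiced consonant — surfaces as [iː] (rule 2).
/v/ — not in any rule's target class → [v].
/d/ (between /v/ and /u/): rule 1 targets it, but not word-finally → unchanged [d].
/u/ (between /d/ and /f/): rule 2 targets it, but not before a voiced consonant → unchanged [u].
/f/ (between /u/ and /i/): between two vowels, so rule 4 applies → [v].
/i/ meets the environment for rule 2 (before a voiced consonant) → [iː].
/r/ (between /i/ and /e/): no rule targets it → [r].
/e/ — between /r/ and /ʃ/; rule 2 does not apply here → [e].
/ʃ/ (word-final) fails the environment for rule 4, so it stays [ʃ].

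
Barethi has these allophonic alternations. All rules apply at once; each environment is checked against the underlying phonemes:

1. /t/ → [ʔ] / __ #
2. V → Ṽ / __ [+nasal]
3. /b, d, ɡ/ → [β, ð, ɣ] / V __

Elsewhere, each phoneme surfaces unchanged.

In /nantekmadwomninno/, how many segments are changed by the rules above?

Segments that undergo a rule: /a/ → [ã] (rule 2); /d/ → [ð] (rule 3); /o/ → [õ] (rule 2); /i/ → [ĩ] (rule 2).
All other segments surface unchanged.

4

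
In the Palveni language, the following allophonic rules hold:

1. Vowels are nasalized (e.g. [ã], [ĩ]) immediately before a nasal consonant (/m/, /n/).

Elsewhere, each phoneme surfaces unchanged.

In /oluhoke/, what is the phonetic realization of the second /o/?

/o/ (between /h/ and /k/) is in the target of rule 1 but the environment (before a nasal consonant) is not met → [o].

[o]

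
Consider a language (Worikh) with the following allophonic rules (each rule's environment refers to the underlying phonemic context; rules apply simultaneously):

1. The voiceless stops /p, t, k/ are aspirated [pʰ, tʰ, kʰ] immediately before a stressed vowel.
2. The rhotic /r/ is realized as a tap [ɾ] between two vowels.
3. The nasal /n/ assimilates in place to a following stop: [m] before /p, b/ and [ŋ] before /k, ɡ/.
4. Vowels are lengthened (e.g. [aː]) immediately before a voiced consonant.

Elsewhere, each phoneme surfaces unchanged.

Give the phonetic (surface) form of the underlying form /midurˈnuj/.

[miːduːrˈnuːj]

/m/ (word-initial) is unaffected → [m].
/i/ meets the environment for rule 4 (before a voiced consonant) → [iː].
/d/ (between /i/ and /u/) is unaffected → [d].
Rule 4 applies to /u/ (between /d/ and /r/: before a voiced consonant) → [uː].
/r/ (between /u/ and /n/): rule 2 targets it, but not between two vowels → unchanged [r].
/n/ (between /r/ and /u/): rule 3 targets it, but not before a labial or velar stop → unchanged [n].
/u/ (between /n/ and /j/) occurs before a voiced consonant → [uː] by rule 4.
/j/ — not in any rule's target class → [j].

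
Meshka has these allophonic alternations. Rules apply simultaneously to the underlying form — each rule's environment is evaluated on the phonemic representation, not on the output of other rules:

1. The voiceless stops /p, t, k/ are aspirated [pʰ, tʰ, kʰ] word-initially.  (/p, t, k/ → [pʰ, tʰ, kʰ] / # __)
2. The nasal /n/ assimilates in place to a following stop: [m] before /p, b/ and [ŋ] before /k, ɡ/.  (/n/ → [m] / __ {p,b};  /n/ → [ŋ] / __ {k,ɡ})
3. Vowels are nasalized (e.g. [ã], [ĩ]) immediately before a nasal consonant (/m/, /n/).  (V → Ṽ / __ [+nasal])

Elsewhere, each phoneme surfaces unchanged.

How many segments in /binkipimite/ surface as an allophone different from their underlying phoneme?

3

Segments that undergo a rule: /i/ → [ĩ] (rule 3); /n/ → [ŋ] (rule 2); /i/ → [ĩ] (rule 3).
All other segments surface unchanged.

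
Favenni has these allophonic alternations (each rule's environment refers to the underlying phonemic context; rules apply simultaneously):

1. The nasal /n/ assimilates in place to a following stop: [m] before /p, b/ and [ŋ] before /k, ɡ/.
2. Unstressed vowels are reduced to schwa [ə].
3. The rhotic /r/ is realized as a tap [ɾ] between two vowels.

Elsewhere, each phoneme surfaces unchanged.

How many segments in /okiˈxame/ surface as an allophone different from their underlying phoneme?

Segments that undergo a rule: /o/ → [ə] (rule 2); /i/ → [ə] (rule 2); /e/ → [ə] (rule 2).
All other segments surface unchanged.

3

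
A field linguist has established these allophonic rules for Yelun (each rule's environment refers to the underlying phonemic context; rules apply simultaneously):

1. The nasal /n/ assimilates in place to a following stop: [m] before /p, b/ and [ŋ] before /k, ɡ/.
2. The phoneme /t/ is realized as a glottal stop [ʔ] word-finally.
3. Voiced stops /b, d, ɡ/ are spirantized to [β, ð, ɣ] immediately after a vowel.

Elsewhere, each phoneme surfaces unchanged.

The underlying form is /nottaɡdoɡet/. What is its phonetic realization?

/n/ (word-initial) is in the target of rule 1 but the environment (before a labial or velar stop) is not met → [n].
/o/ stays [o].
/t/ (between /o/ and /t/): rule 2 targets it, but not word-finally → unchanged [t].
/t/ (between /t/ and /a/) fails the environment for rule 2, so it stays [t].
/a/ (between /t/ and /ɡ/) is unaffected → [a].
/ɡ/ (between /a/ and /d/) occurs immediately after a vowel → [ɣ] by rule 3.
/d/ (between /ɡ/ and /o/) is in the target of rule 3 but the environment (immediately after a vowel) is not met → [d].
/o/ — not in any rule's target class → [o].
/ɡ/ (between /o/ and /e/): immediately after a vowel, so rule 3 applies → [ɣ].
/e/ (between /ɡ/ and /t/): no rule targets it → [e].
/t/ meets the environment for rule 2 (word-finally) → [ʔ].

[nottaɣdoɣeʔ]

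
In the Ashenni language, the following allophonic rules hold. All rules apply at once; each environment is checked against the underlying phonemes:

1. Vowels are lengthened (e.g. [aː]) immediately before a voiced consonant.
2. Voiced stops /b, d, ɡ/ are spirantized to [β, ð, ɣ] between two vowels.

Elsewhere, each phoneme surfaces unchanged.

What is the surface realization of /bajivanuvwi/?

/b/ — word-initial; rule 2 does not apply here → [b].
/a/ (between /b/ and /j/): before a voiced consonant, so rule 1 applies → [aː].
/j/ (between /a/ and /i/) is unaffected → [j].
/i/ (between /j/ and /v/): before a voiced consonant, so rule 1 applies → [iː].
/v/ (between /i/ and /a/): no rule targets it → [v].
/a/ (between /v/ and /n/) occurs before a voiced consonant → [aː] by rule 1.
/n/ stays [n].
/u/ (between /n/ and /v/) occurs before a voiced consonant → [uː] by rule 1.
/v/ stays [v].
/w/ (between /v/ and /i/): no rule targets it → [w].
/i/ (word-final) fails the environment for rule 1, so it stays [i].

[baːjiːvaːnuːvwi]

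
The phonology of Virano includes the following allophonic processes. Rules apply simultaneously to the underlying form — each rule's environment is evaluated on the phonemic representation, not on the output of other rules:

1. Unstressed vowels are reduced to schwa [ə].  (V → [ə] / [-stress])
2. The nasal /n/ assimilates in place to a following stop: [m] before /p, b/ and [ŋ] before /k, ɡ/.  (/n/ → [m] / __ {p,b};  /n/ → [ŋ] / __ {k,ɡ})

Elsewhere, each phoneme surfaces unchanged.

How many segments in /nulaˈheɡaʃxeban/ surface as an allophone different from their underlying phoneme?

5

Segments that undergo a rule: /u/ → [ə] (rule 1); /a/ → [ə] (rule 1); /a/ → [ə] (rule 1); /e/ → [ə] (rule 1); /a/ → [ə] (rule 1).
All other segments surface unchanged.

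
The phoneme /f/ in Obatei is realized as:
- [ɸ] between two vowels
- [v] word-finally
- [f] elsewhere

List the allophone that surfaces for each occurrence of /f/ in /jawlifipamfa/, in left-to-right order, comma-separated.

Occurrence 1 (position 6): between two vowels → [ɸ].
Occurrence 2 (position 11): no conditioning environment matches → elsewhere allophone [f].

[ɸ], [f]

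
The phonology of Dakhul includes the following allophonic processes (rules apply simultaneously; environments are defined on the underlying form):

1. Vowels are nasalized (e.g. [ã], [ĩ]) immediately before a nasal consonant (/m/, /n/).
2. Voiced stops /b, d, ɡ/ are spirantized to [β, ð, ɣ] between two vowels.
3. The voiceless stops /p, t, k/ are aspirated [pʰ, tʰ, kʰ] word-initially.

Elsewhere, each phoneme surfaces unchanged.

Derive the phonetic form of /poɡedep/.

/p/ (word-initial): word-initially, so rule 3 applies → [pʰ].
/o/ (between /p/ and /ɡ/) fails the environment for rule 1, so it stays [o].
Rule 2 applies to /ɡ/ (between /o/ and /e/: between two vowels) → [ɣ].
/e/ (between /ɡ/ and /d/) is in the target of rule 1 but the environment (before a nasal consonant) is not met → [e].
/d/ — between /e/ and /e/, between two vowels — surfaces as [ð] (rule 2).
/e/ (between /d/ and /p/): rule 1 targets it, but not before a nasal consonant → unchanged [e].
/p/ (word-final) is in the target of rule 3 but the environment (word-initially) is not met → [p].

[pʰoɣeðep]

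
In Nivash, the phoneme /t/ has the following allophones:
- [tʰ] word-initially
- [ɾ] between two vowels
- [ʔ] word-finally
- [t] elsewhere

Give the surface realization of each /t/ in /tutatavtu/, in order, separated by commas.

Occurrence 1 (position 1): word-initially → [tʰ].
Occurrence 2 (position 3): between two vowels → [ɾ].
Occurrence 3 (position 5): between two vowels → [ɾ].
Occurrence 4 (position 8): no conditioning environment matches → elsewhere allophone [t].

[tʰ], [ɾ], [ɾ], [t]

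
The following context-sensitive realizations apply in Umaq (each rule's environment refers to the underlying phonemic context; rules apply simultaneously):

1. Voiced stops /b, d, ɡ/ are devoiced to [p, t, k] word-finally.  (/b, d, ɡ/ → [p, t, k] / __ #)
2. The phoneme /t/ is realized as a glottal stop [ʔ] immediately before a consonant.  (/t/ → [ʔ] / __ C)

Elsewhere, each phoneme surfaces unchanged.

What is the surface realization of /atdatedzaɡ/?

/a/ stays [a].
/t/ (between /a/ and /d/): immediately before a consonant, so rule 2 applies → [ʔ].
/d/ (between /t/ and /a/): rule 1 targets it, but not word-finally → unchanged [d].
/a/ (between /d/ and /t/): no rule targets it → [a].
/t/ (between /a/ and /e/) fails the environment for rule 2, so it stays [t].
/e/ (between /t/ and /d/): no rule targets it → [e].
/d/ — between /e/ and /z/; rule 1 does not apply here → [d].
/z/ (between /d/ and /a/): no rule targets it → [z].
/a/ (between /z/ and /ɡ/) is unaffected → [a].
/ɡ/ meets the environment for rule 1 (word-finally) → [k].

[aʔdatedzak]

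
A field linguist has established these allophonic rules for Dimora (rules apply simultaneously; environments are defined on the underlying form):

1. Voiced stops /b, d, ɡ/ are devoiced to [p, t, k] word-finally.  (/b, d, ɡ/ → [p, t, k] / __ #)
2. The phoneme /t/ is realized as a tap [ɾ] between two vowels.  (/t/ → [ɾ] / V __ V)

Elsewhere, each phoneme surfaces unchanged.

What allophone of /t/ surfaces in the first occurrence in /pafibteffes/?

/t/ — between /b/ and /e/; rule 2 does not apply here → [t].

[t]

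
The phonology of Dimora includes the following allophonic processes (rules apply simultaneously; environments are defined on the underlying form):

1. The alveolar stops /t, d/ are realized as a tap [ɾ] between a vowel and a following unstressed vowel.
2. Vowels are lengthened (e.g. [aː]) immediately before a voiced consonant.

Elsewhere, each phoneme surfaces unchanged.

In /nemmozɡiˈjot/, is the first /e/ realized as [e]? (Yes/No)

/e/ — between /n/ and /m/, before a voiced consonant — surfaces as [eː] (rule 2).
The actual realization is [eː], not [e].

No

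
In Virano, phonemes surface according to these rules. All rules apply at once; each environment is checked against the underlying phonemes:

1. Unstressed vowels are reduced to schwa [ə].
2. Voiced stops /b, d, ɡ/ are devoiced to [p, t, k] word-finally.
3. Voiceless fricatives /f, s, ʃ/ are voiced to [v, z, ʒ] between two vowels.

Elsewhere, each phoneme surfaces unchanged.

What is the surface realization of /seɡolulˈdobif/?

[səɡələlˈdobəf]

/s/ (word-initial) is in the target of rule 3 but the environment (between two vowels) is not met → [s].
/e/ meets the environment for rule 1 (in an unstressed syllable) → [ə].
/ɡ/ — between /e/ and /o/; rule 2 does not apply here → [ɡ].
Rule 1 applies to /o/ (between /ɡ/ and /l/: in an unstressed syllable) → [ə].
/l/ (between /o/ and /u/) is unaffected → [l].
/u/ (between /l/ and /l/) occurs in an unstressed syllable → [ə] by rule 1.
/l/ (between /u/ and /d/): no rule targets it → [l].
/d/ — between /l/ and /o/; rule 2 does not apply here → [d].
/o/ (between /d/ and /b/) is in the target of rule 1 but the environment (in an unstressed syllable) is not met → [o].
/b/ (between /o/ and /i/) fails the environment for rule 2, so it stays [b].
/i/ (between /b/ and /f/) occurs in an unstressed syllable → [ə] by rule 1.
/f/ (word-final) fails the environment for rule 3, so it stays [f].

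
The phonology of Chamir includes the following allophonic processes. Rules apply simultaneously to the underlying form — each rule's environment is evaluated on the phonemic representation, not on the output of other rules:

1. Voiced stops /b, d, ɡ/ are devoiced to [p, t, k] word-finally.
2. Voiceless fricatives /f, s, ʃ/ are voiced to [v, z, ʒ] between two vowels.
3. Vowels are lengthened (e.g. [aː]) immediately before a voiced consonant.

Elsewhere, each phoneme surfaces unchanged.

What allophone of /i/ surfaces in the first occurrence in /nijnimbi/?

/i/ meets the environment for rule 3 (before a voiced consonant) → [iː].

[iː]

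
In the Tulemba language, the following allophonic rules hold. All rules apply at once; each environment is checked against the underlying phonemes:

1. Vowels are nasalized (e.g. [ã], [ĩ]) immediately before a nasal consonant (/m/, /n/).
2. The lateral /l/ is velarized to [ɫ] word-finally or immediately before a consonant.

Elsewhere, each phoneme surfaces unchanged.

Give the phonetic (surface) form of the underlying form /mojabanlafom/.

[mojabãnlafõm]

/m/ — not in any rule's target class → [m].
/o/ (between /m/ and /j/) is in the target of rule 1 but the environment (before a nasal consonant) is not met → [o].
/j/ (between /o/ and /a/) is unaffected → [j].
/a/ (between /j/ and /b/): rule 1 targets it, but not before a nasal consonant → unchanged [a].
/b/ — not in any rule's target class → [b].
/a/ (between /b/ and /n/): before a nasal consonant, so rule 1 applies → [ã].
/n/ (between /a/ and /l/) is unaffected → [n].
/l/ — between /n/ and /a/; rule 2 does not apply here → [l].
/a/ (between /l/ and /f/): rule 1 targets it, but not before a nasal consonant → unchanged [a].
/f/ (between /a/ and /o/): no rule targets it → [f].
/o/ (between /f/ and /m/) occurs before a nasal consonant → [õ] by rule 1.
/m/ (word-final): no rule targets it → [m].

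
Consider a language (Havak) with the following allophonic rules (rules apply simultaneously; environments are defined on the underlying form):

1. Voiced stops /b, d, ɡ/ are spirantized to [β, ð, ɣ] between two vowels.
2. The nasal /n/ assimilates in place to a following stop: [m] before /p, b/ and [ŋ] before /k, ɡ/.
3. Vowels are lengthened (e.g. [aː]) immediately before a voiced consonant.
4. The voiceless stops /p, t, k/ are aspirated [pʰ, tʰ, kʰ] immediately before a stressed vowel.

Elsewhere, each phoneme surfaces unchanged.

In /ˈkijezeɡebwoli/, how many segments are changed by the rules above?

Segments that undergo a rule: /k/ → [kʰ] (rule 4); /i/ → [iː] (rule 3); /e/ → [eː] (rule 3); /e/ → [eː] (rule 3); /ɡ/ → [ɣ] (rule 1); /e/ → [eː] (rule 3); /o/ → [oː] (rule 3).
All other segments surface unchanged.

7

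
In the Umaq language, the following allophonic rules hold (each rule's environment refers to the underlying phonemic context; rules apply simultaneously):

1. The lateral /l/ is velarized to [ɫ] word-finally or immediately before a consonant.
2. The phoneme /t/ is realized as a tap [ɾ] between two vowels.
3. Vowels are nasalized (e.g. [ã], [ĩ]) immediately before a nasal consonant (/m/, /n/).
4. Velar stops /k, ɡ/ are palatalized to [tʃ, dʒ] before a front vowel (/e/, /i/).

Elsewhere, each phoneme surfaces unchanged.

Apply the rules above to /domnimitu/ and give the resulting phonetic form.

[dõmnĩmiɾu]

/o/ meets the environment for rule 3 (before a nasal consonant) → [õ].
/i/ (between /n/ and /m/): before a nasal consonant, so rule 3 applies → [ĩ].
/i/ — between /m/ and /t/; rule 3 does not apply here → [i].
/t/ (between /i/ and /u/) occurs between two vowels → [ɾ] by rule 2.
/u/ — word-final; rule 3 does not apply here → [u].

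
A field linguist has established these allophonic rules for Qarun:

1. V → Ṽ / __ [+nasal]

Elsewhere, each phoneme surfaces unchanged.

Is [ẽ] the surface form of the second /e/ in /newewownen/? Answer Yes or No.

/e/ (between /w/ and /w/) fails the environment for rule 1, so it stays [e].
The actual realization is [e], not [ẽ].

No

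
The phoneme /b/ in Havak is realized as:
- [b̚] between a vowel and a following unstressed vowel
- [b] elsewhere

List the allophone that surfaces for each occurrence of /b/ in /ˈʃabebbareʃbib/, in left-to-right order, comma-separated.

Occurrence 1 (position 3): between a vowel and a following unstressed vowel → [b̚].
Occurrence 2 (position 5): no conditioning environment matches → elsewhere allophone [b].
Occurrence 3 (position 6): no conditioning environment matches → elsewhere allophone [b].
Occurrence 4 (position 11): no conditioning environment matches → elsewhere allophone [b].
Occurrence 5 (position 13): no conditioning environment matches → elsewhere allophone [b].

[b̚], [b], [b], [b], [b]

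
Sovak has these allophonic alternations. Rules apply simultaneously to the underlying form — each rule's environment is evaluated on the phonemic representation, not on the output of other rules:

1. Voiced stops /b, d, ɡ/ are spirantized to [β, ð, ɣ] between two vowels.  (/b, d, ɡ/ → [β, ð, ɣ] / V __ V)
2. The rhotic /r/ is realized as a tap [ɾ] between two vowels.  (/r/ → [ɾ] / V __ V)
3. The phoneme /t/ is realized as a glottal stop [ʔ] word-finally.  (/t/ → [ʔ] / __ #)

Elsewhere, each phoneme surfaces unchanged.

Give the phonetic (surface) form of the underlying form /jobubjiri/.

/b/ (between /o/ and /u/): between two vowels, so rule 1 applies → [β].
/b/ — between /u/ and /j/; rule 1 does not apply here → [b].
/r/ (between /i/ and /i/): between two vowels, so rule 2 applies → [ɾ].

[joβubjiɾi]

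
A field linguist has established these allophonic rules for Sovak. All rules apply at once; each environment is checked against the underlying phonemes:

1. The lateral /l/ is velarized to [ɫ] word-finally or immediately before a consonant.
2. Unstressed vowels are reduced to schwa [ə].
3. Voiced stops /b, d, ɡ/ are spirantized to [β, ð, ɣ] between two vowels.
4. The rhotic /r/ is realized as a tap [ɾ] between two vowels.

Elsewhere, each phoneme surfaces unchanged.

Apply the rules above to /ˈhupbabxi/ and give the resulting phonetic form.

/h/ (word-initial) is unaffected → [h].
/u/ — between /h/ and /p/; rule 2 does not apply here → [u].
/p/ (between /u/ and /b/) is unaffected → [p].
/b/ (between /p/ and /a/) fails the environment for rule 3, so it stays [b].
/a/ (between /b/ and /b/): in an unstressed syllable, so rule 2 applies → [ə].
/b/ (between /a/ and /x/) fails the environment for rule 3, so it stays [b].
/x/ stays [x].
/i/ (word-final) occurs in an unstressed syllable → [ə] by rule 2.

[ˈhupbəbxə]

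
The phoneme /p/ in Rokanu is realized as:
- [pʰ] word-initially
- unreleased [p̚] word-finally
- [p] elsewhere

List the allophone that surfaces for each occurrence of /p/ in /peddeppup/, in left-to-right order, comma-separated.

[pʰ], [p], [p], [p̚]

Occurrence 1 (position 1): word-initially → [pʰ].
Occurrence 2 (position 6): no conditioning environment matches → elsewhere allophone [p].
Occurrence 3 (position 7): no conditioning environment matches → elsewhere allophone [p].
Occurrence 4 (position 9): word-finally → [p̚].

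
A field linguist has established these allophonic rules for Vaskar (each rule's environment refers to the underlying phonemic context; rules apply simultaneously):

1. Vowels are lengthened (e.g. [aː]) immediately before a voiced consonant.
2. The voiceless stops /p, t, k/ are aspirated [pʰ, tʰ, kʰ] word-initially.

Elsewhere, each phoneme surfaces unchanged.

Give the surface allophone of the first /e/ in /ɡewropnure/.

[eː]

/e/ — between /ɡ/ and /w/, before a voiced consonant — surfaces as [eː] (rule 1).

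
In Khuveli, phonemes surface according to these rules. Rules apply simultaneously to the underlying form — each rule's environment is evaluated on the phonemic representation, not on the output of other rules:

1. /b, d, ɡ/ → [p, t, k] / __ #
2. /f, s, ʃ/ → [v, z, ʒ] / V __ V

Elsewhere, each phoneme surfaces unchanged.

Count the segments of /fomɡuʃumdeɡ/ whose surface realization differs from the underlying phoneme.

Segments that undergo a rule: /ʃ/ → [ʒ] (rule 2); /ɡ/ → [k] (rule 1).
All other segments surface unchanged.

2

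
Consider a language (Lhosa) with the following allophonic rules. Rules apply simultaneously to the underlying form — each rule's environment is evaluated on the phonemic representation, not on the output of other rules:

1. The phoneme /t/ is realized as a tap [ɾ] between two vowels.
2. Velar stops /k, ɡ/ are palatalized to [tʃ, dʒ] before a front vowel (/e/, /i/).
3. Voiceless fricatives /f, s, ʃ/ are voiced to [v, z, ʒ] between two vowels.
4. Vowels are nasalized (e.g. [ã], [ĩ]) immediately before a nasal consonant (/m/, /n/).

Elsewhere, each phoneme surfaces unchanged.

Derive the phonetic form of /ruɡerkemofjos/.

/u/ — between /r/ and /ɡ/; rule 4 does not apply here → [u].
/ɡ/ (between /u/ and /e/) occurs before a front vowel → [dʒ] by rule 2.
/e/ — between /ɡ/ and /r/; rule 4 does not apply here → [e].
/k/ (between /r/ and /e/): before a front vowel, so rule 2 applies → [tʃ].
/e/ (between /k/ and /m/) occurs before a nasal consonant → [ẽ] by rule 4.
/o/ — between /m/ and /f/; rule 4 does not apply here → [o].
/f/ — between /o/ and /j/; rule 3 does not apply here → [f].
/o/ (between /j/ and /s/) is in the target of rule 4 but the environment (before a nasal consonant) is not met → [o].
/s/ (word-final) is in the target of rule 3 but the environment (between two vowels) is not met → [s].

[rudʒertʃẽmofjos]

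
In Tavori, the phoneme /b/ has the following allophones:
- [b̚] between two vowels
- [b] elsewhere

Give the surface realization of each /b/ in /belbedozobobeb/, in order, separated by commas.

[b], [b], [b̚], [b̚], [b]

Occurrence 1 (position 1): no conditioning environment matches → elsewhere allophone [b].
Occurrence 2 (position 4): no conditioning environment matches → elsewhere allophone [b].
Occurrence 3 (position 10): between two vowels → [b̚].
Occurrence 4 (position 12): between two vowels → [b̚].
Occurrence 5 (position 14): no conditioning environment matches → elsewhere allophone [b].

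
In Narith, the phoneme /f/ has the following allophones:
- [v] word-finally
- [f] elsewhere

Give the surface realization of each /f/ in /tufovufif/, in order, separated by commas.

[f], [f], [v]

Occurrence 1 (position 3): no conditioning environment matches → elsewhere allophone [f].
Occurrence 2 (position 7): no conditioning environment matches → elsewhere allophone [f].
Occurrence 3 (position 9): word-finally → [v].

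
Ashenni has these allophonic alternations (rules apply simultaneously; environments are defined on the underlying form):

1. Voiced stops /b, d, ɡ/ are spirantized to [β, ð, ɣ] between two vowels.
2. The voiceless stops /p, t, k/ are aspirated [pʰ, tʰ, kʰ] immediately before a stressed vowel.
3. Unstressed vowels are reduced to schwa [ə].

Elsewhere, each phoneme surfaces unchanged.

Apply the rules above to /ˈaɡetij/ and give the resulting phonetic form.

[ˈaɣətəj]

/a/ — word-initial; rule 3 does not apply here → [a].
/ɡ/ meets the environment for rule 1 (between two vowels) → [ɣ].
Rule 3 applies to /e/ (between /ɡ/ and /t/: in an unstressed syllable) → [ə].
/t/ (between /e/ and /i/): rule 2 targets it, but not immediately before a stressed vowel → unchanged [t].
/i/ (between /t/ and /j/): in an unstressed syllable, so rule 3 applies → [ə].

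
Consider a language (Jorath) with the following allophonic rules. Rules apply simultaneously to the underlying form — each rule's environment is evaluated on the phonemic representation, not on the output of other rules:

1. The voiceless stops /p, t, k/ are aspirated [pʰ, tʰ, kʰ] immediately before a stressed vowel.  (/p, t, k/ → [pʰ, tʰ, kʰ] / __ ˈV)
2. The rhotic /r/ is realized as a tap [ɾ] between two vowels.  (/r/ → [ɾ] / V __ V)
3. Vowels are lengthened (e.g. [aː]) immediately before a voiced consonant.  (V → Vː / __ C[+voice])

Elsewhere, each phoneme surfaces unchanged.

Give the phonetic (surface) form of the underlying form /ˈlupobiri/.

[ˈlupoːbiːɾi]

/l/ — not in any rule's target class → [l].
/u/ (between /l/ and /p/) is in the target of rule 3 but the environment (before a voiced consonant) is not met → [u].
/p/ (between /u/ and /o/): rule 1 targets it, but not immediately before a stressed vowel → unchanged [p].
/o/ (between /p/ and /b/): before a voiced consonant, so rule 3 applies → [oː].
/b/ (between /o/ and /i/) is unaffected → [b].
/i/ (between /b/ and /r/): before a voiced consonant, so rule 3 applies → [iː].
/r/ (between /i/ and /i/) occurs between two vowels → [ɾ] by rule 2.
/i/ (word-final) is in the target of rule 3 but the environment (before a voiced consonant) is not met → [i].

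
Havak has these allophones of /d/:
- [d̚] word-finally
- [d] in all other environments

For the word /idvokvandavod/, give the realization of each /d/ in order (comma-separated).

[d], [d], [d̚]

Occurrence 1 (position 2): no conditioning environment matches → elsewhere allophone [d].
Occurrence 2 (position 9): no conditioning environment matches → elsewhere allophone [d].
Occurrence 3 (position 13): word-finally → [d̚].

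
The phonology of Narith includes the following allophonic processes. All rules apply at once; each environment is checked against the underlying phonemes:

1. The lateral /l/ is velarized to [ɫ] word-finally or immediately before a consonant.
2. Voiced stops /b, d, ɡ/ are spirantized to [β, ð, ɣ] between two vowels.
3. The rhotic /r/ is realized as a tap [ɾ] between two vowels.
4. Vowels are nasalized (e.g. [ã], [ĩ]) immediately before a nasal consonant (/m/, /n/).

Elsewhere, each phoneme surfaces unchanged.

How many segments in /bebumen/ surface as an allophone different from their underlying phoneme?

Segments that undergo a rule: /b/ → [β] (rule 2); /u/ → [ũ] (rule 4); /e/ → [ẽ] (rule 4).
All other segments surface unchanged.

3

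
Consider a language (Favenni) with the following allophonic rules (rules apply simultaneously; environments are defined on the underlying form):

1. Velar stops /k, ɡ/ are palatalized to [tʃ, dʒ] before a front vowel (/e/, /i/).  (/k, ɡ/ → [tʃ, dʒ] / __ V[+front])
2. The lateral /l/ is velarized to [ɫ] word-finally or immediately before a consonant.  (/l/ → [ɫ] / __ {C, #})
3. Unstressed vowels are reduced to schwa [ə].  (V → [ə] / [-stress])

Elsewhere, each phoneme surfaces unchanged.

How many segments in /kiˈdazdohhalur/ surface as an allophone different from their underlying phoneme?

5

Segments that undergo a rule: /k/ → [tʃ] (rule 1); /i/ → [ə] (rule 3); /o/ → [ə] (rule 3); /a/ → [ə] (rule 3); /u/ → [ə] (rule 3).
All other segments surface unchanged.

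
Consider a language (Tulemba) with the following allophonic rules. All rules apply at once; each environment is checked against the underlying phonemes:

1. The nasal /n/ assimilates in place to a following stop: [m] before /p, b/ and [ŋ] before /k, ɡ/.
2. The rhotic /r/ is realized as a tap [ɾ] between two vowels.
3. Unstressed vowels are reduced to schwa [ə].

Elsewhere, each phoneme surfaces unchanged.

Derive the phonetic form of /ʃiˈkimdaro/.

/ʃ/ (word-initial): no rule targets it → [ʃ].
/i/ (between /ʃ/ and /k/) occurs in an unstressed syllable → [ə] by rule 3.
/k/ (between /i/ and /i/) is unaffected → [k].
/i/ (between /k/ and /m/) is in the target of rule 3 but the environment (in an unstressed syllable) is not met → [i].
/m/ (between /i/ and /d/) is unaffected → [m].
/d/ (between /m/ and /a/): no rule targets it → [d].
Rule 3 applies to /a/ (between /d/ and /r/: in an unstressed syllable) → [ə].
/r/ meets the environment for rule 2 (between two vowels) → [ɾ].
/o/ (word-final) occurs in an unstressed syllable → [ə] by rule 3.

[ʃəˈkimdəɾə]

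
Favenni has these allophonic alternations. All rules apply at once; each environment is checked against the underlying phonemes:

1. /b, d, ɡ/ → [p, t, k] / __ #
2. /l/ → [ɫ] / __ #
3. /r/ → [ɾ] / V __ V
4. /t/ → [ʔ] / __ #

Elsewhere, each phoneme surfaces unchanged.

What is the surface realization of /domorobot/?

/d/ — word-initial; rule 1 does not apply here → [d].
/o/ — not in any rule's target class → [o].
/m/ (between /o/ and /o/) is unaffected → [m].
/o/ (between /m/ and /r/): no rule targets it → [o].
Rule 3 applies to /r/ (between /o/ and /o/: between two vowels) → [ɾ].
/o/ (between /r/ and /b/): no rule targets it → [o].
/b/ — between /o/ and /o/; rule 1 does not apply here → [b].
/o/ (between /b/ and /t/) is unaffected → [o].
Rule 4 applies to /t/ (word-final: word-finally) → [ʔ].

[domoɾoboʔ]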